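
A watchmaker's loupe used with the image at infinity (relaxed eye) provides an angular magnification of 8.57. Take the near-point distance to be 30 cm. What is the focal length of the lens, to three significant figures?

For the image at infinity, M = D/f.
f = D/M = 30/8.57 = 3.501 cm.

3.50 cm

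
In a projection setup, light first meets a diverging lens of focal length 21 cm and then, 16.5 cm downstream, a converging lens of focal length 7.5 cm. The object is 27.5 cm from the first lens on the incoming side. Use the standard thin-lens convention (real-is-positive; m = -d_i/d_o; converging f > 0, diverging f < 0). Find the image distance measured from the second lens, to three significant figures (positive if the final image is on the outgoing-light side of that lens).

10.2 cm

Lens 1: 1/d_i1 = 1/f_1 - 1/d_o1 = 1/(-21) - 1/27.5 = -0.08398 cm^-1, so d_i1 = -11.907 cm.
With d_i1 < 0 the first image is virtual and lies on the object side; the object distance for lens 2 is d_o2 = 16.5 - (-11.907) = 28.407 cm.
Lens 2: 1/d_i2 = 1/f_2 - 1/d_o2 = 1/7.5 - 1/(28.407) = 0.09813 cm^-1, so d_i2 = 10.190 cm.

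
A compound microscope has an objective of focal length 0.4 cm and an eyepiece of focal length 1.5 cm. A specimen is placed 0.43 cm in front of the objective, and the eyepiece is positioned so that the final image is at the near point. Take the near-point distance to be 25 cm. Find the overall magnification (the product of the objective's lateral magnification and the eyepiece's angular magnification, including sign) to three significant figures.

-236

Objective: 1/d_i = 1/f_obj - 1/d_o = 1/0.4 - 1/0.43 = 0.17442 cm^-1, so d_i = 5.733 cm.
m_obj = -d_i/d_o = -5.733/0.43 = -13.333.
Eyepiece angular magnification (image at near point): M_eye = 1 + D/f_e = 1 + 25/1.5 = 17.667.
Overall M = m_obj x M_eye = (-13.333)(17.667) = -235.56.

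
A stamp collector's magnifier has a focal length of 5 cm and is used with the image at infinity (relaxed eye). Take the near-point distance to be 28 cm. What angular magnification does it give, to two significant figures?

5.6

M = D/f = 28/5 = 5.600.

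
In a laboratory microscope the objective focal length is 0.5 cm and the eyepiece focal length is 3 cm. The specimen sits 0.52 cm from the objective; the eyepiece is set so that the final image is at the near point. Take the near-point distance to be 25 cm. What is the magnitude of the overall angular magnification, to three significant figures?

233

Objective: 1/d_i = 1/f_obj - 1/d_o = 1/0.5 - 1/0.52 = 0.07692 cm^-1, so d_i = 13.000 cm.
m_obj = -d_i/d_o = -13.000/0.52 = -25.000.
Eyepiece angular magnification (image at near point): M_eye = 1 + D/f_e = 1 + 25/3 = 9.333.
Overall M = m_obj x M_eye = (-25.000)(9.333) = -233.33.
|M| = 233.33.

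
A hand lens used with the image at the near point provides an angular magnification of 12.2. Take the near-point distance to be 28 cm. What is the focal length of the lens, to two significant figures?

2.5 cm

For the image at the near point, M = 1 + D/f.
f = D/(M - 1) = 28/(12.2 - 1) = 2.500 cm.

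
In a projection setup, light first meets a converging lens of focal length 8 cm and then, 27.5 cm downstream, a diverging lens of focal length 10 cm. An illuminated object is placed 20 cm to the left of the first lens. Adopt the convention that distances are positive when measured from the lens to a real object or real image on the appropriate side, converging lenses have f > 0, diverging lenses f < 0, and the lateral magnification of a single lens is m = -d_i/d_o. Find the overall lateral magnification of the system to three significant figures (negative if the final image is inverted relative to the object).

-0.276

First lens: d_i1 = 1/(1/8 - 1/20) = 13.333 cm.
m_1 = -(13.333)/20 = -0.6667.
Object distance for lens 2: d_o2 = 27.5 - 13.333 = 14.167 cm.
Second lens: d_i2 = 1/(1/(-10) - 1/(14.167)) = -5.862 cm.
m_2 = -(-5.862)/(14.167) = 0.4138.
The system's lateral magnification is m_1 m_2 = (-0.6667)(0.4138) = -0.2759.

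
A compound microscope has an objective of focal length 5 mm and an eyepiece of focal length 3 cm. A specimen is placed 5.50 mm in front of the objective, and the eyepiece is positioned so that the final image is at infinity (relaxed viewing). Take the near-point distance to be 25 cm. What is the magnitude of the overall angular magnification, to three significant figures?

83.3

Convert to cm: f_obj = 5 mm = 0.5 cm; d_o = 5.50 mm = 0.55 cm.
Objective: 1/d_i = 1/f_obj - 1/d_o = 1/0.5 - 1/0.55 = 0.18182 cm^-1, so d_i = 5.500 cm.
m_obj = -d_i/d_o = -5.500/0.55 = -10.000.
Eyepiece angular magnification (image at infinity): M_eye = D/f_e = 25/3 = 8.333.
Overall M = m_obj x M_eye = (-10.000)(8.333) = -83.33.
|M| = 83.33.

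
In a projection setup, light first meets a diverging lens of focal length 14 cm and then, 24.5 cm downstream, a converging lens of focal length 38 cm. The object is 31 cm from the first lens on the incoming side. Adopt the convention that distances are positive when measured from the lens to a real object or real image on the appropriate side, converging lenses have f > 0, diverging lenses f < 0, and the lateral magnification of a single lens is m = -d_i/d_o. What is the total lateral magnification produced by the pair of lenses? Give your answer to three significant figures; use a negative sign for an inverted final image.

First lens: d_i1 = 1/(1/(-14) - 1/31) = -9.644 cm.
m_1 = -(-9.644)/31 = 0.3111.
The intermediate image is virtual, 9.644 cm to the left of lens 1, so d_o2 = L - d_i1 = 24.5 - (-9.644) = 34.144 cm.
Second lens: d_i2 = 1/(1/38 - 1/(34.144)) = -336.524 cm.
m_2 = -(-336.524)/(34.144) = 9.8559.
Overall magnification: m = m_1 m_2 = 3.0663.

3.07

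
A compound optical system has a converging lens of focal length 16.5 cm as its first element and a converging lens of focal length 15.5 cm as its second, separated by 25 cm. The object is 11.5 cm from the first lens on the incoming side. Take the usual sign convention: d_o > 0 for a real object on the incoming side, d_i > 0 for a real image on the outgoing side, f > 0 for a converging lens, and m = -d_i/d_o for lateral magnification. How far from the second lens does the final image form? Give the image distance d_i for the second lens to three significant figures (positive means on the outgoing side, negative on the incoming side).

20.6 cm

Applying the thin-lens equation to the first lens, 1/16.5 = 1/11.5 + 1/d_i1, which gives d_i1 = -37.950 cm.
The intermediate image is virtual, 37.950 cm to the left of lens 1, so d_o2 = L - d_i1 = 25 - (-37.950) = 62.950 cm.
Applying the thin-lens equation again with f_2 = 15.5 cm and d_o2 = 62.950 cm gives d_i2 = 20.563 cm.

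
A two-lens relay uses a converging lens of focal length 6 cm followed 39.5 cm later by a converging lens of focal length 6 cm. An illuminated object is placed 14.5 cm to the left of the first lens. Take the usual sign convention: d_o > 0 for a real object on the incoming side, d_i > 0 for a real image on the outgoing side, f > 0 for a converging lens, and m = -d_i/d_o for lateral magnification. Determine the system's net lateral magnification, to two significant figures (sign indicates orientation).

0.18

First lens: d_i1 = 1/(1/6 - 1/14.5) = 10.235 cm.
m_1 = -(10.235)/14.5 = -0.7059.
Object distance for lens 2: d_o2 = 39.5 - 10.235 = 29.265 cm.
Second lens: d_i2 = 1/(1/6 - 1/(29.265)) = 7.547 cm.
m_2 = -(7.547)/(29.265) = -0.2579.
Overall magnification: m = m_1 m_2 = 0.1820.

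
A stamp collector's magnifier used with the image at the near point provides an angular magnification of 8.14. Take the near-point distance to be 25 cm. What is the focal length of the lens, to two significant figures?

3.5 cm

For the image at the near point, M = 1 + D/f.
f = D/(M - 1) = 25/(8.14 - 1) = 3.501 cm.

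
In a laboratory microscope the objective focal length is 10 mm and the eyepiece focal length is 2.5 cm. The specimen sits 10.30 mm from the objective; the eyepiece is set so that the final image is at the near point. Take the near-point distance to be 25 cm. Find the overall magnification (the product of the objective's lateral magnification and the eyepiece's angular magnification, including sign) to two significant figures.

Convert to cm: f_obj = 10 mm = 1 cm; d_o = 10.30 mm = 1.03 cm.
Objective: 1/d_i = 1/f_obj - 1/d_o = 1/1 - 1/1.03 = 0.02913 cm^-1, so d_i = 34.333 cm.
m_obj = -d_i/d_o = -34.333/1.03 = -33.333.
Eyepiece angular magnification (image at near point): M_eye = 1 + D/f_e = 1 + 25/2.5 = 11.000.
Overall M = m_obj x M_eye = (-33.333)(11.000) = -366.67.

-370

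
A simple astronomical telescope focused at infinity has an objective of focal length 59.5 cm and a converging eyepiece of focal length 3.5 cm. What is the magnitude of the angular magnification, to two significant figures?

|M| = f_obj/|f_eye| = 59.5/3.5 = 17.000.

17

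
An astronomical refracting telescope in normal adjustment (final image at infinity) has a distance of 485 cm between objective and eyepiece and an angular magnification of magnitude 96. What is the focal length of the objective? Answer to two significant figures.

In normal adjustment the tube length equals f_obj + f_eye and |M| = f_obj/f_eye.
So f_obj = 96 f_eye and 96 f_eye + f_eye = 485 cm, giving f_eye = 485/97 = 5.000 cm and f_obj = 480.000 cm.

480 cm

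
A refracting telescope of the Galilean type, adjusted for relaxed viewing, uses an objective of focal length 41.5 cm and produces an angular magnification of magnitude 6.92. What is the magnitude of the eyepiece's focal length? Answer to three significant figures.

|M| = f_obj/|f_eye|, so |f_eye| = f_obj/|M| = 41.5/6.92 = 5.997 cm.
(The eyepiece is diverging, so its signed focal length is -5.997 cm.)

6.00 cm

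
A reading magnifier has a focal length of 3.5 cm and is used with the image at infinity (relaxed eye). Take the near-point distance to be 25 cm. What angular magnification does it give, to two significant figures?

7.1

M = D/f = 25/3.5 = 7.143.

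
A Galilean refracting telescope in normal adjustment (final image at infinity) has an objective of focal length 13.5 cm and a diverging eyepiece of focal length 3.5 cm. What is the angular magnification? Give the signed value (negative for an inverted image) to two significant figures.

M = -f_obj/f_eye = -13.5/(-3.5) = 3.857.

3.9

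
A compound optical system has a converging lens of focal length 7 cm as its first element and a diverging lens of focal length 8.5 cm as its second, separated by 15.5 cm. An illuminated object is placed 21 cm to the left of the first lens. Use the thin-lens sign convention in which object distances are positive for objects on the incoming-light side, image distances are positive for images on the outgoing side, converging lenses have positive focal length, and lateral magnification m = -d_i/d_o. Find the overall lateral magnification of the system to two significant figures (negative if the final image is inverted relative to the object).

-0.31

Lens 1: 1/d_i1 = 1/f_1 - 1/d_o1 = 1/7 - 1/21 = 0.09524 cm^-1, so d_i1 = 10.500 cm.
m_1 = -(10.500)/21 = -0.5000.
The intermediate image is 10.500 cm to the right of lens 1, so d_o2 = L - d_i1 = 15.5 - 10.500 = 5.000 cm.
Lens 2: 1/d_i2 = 1/f_2 - 1/d_o2 = 1/(-8.5) - 1/(5.000) = -0.31765 cm^-1, so d_i2 = -3.148 cm.
m_2 = -(-3.148)/(5.000) = 0.6296.
The system's lateral magnification is m_1 m_2 = (-0.5000)(0.6296) = -0.3148.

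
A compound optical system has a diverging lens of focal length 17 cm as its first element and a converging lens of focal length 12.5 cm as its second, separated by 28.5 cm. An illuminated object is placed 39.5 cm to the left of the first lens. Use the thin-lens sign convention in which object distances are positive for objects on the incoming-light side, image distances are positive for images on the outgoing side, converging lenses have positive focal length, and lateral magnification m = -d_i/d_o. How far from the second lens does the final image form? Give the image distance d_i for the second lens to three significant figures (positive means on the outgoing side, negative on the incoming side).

18.1 cm

Lens 1: 1/d_i1 = 1/f_1 - 1/d_o1 = 1/(-17) - 1/39.5 = -0.08414 cm^-1, so d_i1 = -11.885 cm.
With d_i1 < 0 the first image is virtual and lies on the object side; the object distance for lens 2 is d_o2 = 28.5 - (-11.885) = 40.385 cm.
Lens 2: 1/d_i2 = 1/f_2 - 1/d_o2 = 1/12.5 - 1/(40.385) = 0.05524 cm^-1, so d_i2 = 18.103 cm.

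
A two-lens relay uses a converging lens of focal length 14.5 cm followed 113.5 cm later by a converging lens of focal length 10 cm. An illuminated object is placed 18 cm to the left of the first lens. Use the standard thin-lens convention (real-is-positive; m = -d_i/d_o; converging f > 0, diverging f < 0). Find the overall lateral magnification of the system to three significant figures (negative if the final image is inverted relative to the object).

1.43

Applying the thin-lens equation to the first lens, 1/14.5 = 1/18 + 1/d_i1, which gives d_i1 = 74.571 cm.
Its lateral magnification is m_1 = -d_i1/d_o1 = -(74.571)/18 = -4.1429.
That image sits 38.929 cm in front of the second lens, so d_o2 = 38.929 cm.
Applying the thin-lens equation again with f_2 = 10 cm and d_o2 = 38.929 cm gives d_i2 = 13.457 cm.
m_2 = -(13.457)/(38.929) = -0.3457.
Overall magnification: m = m_1 m_2 = 1.4321.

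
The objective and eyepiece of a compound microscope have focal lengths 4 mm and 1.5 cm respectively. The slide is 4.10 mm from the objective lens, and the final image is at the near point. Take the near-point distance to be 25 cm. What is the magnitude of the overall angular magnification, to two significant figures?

710

Convert to cm: f_obj = 4 mm = 0.4 cm; d_o = 4.10 mm = 0.41 cm.
Objective: 1/d_i = 1/f_obj - 1/d_o = 1/0.4 - 1/0.41 = 0.06098 cm^-1, so d_i = 16.400 cm.
m_obj = -d_i/d_o = -16.400/0.41 = -40.000.
Eyepiece angular magnification (image at near point): M_eye = 1 + D/f_e = 1 + 25/1.5 = 17.667.
Overall M = m_obj x M_eye = (-40.000)(17.667) = -706.67.
|M| = 706.67.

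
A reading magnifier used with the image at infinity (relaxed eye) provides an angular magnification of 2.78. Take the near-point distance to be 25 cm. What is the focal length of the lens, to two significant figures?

For the image at infinity, M = D/f.
f = D/M = 25/2.78 = 8.993 cm.

9.0 cm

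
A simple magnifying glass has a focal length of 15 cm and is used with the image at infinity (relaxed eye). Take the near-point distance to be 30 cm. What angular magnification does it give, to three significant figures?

2.00

M = D/f = 30/15 = 2.000.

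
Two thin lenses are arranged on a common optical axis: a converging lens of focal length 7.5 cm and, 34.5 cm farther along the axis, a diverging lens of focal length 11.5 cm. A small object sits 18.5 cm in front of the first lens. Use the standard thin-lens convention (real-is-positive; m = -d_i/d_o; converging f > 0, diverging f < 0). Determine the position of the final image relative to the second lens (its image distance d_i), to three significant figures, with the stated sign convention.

-7.54 cm

Applying the thin-lens equation to the first lens, 1/7.5 = 1/18.5 + 1/d_i1, which gives d_i1 = 12.614 cm.
That image sits 21.886 cm in front of the second lens, so d_o2 = 21.886 cm.
Applying the thin-lens equation again with f_2 = -11.5 cm and d_o2 = 21.886 cm gives d_i2 = -7.539 cm.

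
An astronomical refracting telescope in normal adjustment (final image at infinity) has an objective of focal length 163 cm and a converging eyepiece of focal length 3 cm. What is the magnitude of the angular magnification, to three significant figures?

54.3

|M| = f_obj/|f_eye| = 163/3 = 54.333.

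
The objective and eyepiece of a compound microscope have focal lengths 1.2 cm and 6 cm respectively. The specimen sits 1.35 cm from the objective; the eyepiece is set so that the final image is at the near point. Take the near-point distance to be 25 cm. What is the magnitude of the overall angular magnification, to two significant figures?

Objective: 1/d_i = 1/f_obj - 1/d_o = 1/1.2 - 1/1.35 = 0.09259 cm^-1, so d_i = 10.800 cm.
m_obj = -d_i/d_o = -10.800/1.35 = -8.000.
Eyepiece angular magnification (image at near point): M_eye = 1 + D/f_e = 1 + 25/6 = 5.167.
Overall M = m_obj x M_eye = (-8.000)(5.167) = -41.33.
|M| = 41.33.

41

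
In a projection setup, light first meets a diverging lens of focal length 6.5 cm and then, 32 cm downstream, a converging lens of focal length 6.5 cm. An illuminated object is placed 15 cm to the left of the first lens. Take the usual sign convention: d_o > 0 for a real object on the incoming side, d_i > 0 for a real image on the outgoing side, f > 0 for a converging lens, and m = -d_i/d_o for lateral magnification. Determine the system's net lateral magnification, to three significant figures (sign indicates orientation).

-0.0654

Applying the thin-lens equation to the first lens, 1/(-6.5) = 1/15 + 1/d_i1, which gives d_i1 = -4.535 cm.
Its lateral magnification is m_1 = -d_i1/d_o1 = -(-4.535)/15 = 0.3023.
The intermediate image is virtual, 4.535 cm to the left of lens 1, so d_o2 = L - d_i1 = 32 - (-4.535) = 36.535 cm.
Applying the thin-lens equation again with f_2 = 6.5 cm and d_o2 = 36.535 cm gives d_i2 = 7.907 cm.
m_2 = -(7.907)/(36.535) = -0.2164.
Total m = m_1 x m_2 = (0.3023)(-0.2164) = -0.0654.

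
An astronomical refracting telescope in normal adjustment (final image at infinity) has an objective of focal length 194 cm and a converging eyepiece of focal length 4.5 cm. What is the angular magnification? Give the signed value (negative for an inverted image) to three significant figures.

M = -f_obj/f_eye = -194/(4.5) = -43.111.

-43.1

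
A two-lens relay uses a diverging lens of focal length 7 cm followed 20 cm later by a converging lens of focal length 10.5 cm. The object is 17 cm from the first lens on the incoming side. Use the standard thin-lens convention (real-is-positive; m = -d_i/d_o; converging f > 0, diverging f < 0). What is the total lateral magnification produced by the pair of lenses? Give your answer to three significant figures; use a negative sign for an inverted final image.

First lens: d_i1 = 1/(1/(-7) - 1/17) = -4.958 cm.
m_1 = -(-4.958)/17 = 0.2917.
With d_i1 < 0 the first image is virtual and lies on the object side; the object distance for lens 2 is d_o2 = 20 - (-4.958) = 24.958 cm.
Second lens: d_i2 = 1/(1/10.5 - 1/(24.958)) = 18.125 cm.
m_2 = -(18.125)/(24.958) = -0.7262.
The system's lateral magnification is m_1 m_2 = (0.2917)(-0.7262) = -0.2118.

-0.212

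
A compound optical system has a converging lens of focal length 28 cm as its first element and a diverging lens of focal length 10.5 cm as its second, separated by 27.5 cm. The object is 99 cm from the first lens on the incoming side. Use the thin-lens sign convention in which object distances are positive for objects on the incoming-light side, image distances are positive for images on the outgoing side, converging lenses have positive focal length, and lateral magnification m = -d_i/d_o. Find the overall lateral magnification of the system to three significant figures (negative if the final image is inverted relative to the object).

3.97

Applying the thin-lens equation to the first lens, 1/28 = 1/99 + 1/d_i1, which gives d_i1 = 39.042 cm.
Its lateral magnification is m_1 = -d_i1/d_o1 = -(39.042)/99 = -0.3944.
This image would form 39.042 cm past lens 1, i.e. 11.542 cm beyond lens 2, so it is a virtual object for lens 2: d_o2 = 27.5 - 39.042 = -11.542 cm.
Applying the thin-lens equation again with f_2 = -10.5 cm and d_o2 = -11.542 cm gives d_i2 = -116.280 cm.
m_2 = -(-116.280)/(-11.542) = -10.0743.
Overall magnification: m = m_1 m_2 = 3.9730.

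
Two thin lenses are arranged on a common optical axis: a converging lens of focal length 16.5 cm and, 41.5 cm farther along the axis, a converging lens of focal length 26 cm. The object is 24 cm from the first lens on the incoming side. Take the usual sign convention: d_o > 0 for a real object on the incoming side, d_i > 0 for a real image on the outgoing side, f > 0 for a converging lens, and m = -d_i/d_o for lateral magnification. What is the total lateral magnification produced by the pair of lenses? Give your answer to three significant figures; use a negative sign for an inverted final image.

Applying the thin-lens equation to the first lens, 1/16.5 = 1/24 + 1/d_i1, which gives d_i1 = 52.800 cm.
Its lateral magnification is m_1 = -d_i1/d_o1 = -(52.800)/24 = -2.2000.
Since 52.800 cm > 41.5 cm, the first image lies past the second lens and serves as a virtual object: d_o2 = L - d_i1 = -11.300 cm.
Applying the thin-lens equation again with f_2 = 26 cm and d_o2 = -11.300 cm gives d_i2 = 7.877 cm.
m_2 = -(7.877)/(-11.300) = 0.6971.
The system's lateral magnification is m_1 m_2 = (-2.2000)(0.6971) = -1.5335.

-1.53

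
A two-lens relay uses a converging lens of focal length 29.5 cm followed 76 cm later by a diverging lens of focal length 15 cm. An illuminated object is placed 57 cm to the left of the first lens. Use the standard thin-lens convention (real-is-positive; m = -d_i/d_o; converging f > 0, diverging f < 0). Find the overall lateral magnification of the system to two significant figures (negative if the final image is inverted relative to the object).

Lens 1: 1/d_i1 = 1/f_1 - 1/d_o1 = 1/29.5 - 1/57 = 0.01635 cm^-1, so d_i1 = 61.145 cm.
m_1 = -(61.145)/57 = -1.0727.
Object distance for lens 2: d_o2 = 76 - 61.145 = 14.855 cm.
Lens 2: 1/d_i2 = 1/f_2 - 1/d_o2 = 1/(-15) - 1/(14.855) = -0.13399 cm^-1, so d_i2 = -7.463 cm.
m_2 = -(-7.463)/(14.855) = 0.5024.
The system's lateral magnification is m_1 m_2 = (-1.0727)(0.5024) = -0.5390.

-0.54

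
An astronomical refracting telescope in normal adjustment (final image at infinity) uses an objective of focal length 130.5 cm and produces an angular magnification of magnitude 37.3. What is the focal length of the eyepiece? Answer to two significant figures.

|M| = f_obj/f_eye, so f_eye = f_obj/|M| = 130.5/37.3 = 3.499 cm.

3.5 cm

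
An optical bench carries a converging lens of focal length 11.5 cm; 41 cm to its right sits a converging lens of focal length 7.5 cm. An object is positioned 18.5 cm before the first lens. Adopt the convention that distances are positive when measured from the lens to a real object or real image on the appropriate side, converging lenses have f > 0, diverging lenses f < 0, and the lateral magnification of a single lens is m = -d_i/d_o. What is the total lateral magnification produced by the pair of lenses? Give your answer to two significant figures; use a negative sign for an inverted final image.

First lens: d_i1 = 1/(1/11.5 - 1/18.5) = 30.393 cm.
m_1 = -(30.393)/18.5 = -1.6429.
Object distance for lens 2: d_o2 = 41 - 30.393 = 10.607 cm.
Second lens: d_i2 = 1/(1/7.5 - 1/(10.607)) = 25.603 cm.
m_2 = -(25.603)/(10.607) = -2.4138.
Overall magnification: m = m_1 m_2 = 3.9655.

4.0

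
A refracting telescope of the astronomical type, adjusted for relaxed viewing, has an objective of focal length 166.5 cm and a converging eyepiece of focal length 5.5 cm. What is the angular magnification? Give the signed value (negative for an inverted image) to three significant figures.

M = -f_obj/f_eye = -166.5/(5.5) = -30.273.

-30.3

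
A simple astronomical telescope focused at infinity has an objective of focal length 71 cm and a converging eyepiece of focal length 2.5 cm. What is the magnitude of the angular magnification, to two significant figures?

28

|M| = f_obj/|f_eye| = 71/2.5 = 28.400.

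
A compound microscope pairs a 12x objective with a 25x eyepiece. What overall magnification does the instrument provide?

The overall magnification of a compound microscope is the product of the objective and eyepiece magnifications:
M = M_obj x M_eye = 12 x 25 = 300.

300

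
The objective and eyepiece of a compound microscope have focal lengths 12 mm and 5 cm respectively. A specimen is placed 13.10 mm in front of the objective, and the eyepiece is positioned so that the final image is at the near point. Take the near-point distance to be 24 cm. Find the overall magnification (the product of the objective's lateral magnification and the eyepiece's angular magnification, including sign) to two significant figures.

-63

Convert to cm: f_obj = 12 mm = 1.2 cm; d_o = 13.10 mm = 1.31 cm.
Objective: 1/d_i = 1/f_obj - 1/d_o = 1/1.2 - 1/1.31 = 0.06997 cm^-1, so d_i = 14.291 cm.
m_obj = -d_i/d_o = -14.291/1.31 = -10.909.
Eyepiece angular magnification (image at near point): M_eye = 1 + D/f_e = 1 + 24/5 = 5.800.
Overall M = m_obj x M_eye = (-10.909)(5.800) = -63.27.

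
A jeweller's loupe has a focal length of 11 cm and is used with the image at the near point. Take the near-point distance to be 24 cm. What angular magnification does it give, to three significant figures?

M = 1 + D/f = 1 + 24/11 = 3.182.

3.18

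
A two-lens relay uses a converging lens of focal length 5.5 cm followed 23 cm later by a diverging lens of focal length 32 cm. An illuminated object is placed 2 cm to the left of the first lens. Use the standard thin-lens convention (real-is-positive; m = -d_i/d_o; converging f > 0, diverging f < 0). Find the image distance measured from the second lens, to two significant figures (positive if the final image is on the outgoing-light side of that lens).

Lens 1: 1/d_i1 = 1/f_1 - 1/d_o1 = 1/5.5 - 1/2 = -0.31818 cm^-1, so d_i1 = -3.143 cm.
The intermediate image is virtual, 3.143 cm to the left of lens 1, so d_o2 = L - d_i1 = 23 - (-3.143) = 26.143 cm.
Lens 2: 1/d_i2 = 1/f_2 - 1/d_o2 = 1/(-32) - 1/(26.143) = -0.06950 cm^-1, so d_i2 = -14.388 cm.

-14 cm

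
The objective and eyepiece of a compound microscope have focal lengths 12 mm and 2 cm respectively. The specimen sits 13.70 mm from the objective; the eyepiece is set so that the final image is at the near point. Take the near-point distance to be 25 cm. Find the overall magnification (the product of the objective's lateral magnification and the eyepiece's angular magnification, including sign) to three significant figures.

Convert to cm: f_obj = 12 mm = 1.2 cm; d_o = 13.70 mm = 1.37 cm.
Objective: 1/d_i = 1/f_obj - 1/d_o = 1/1.2 - 1/1.37 = 0.10341 cm^-1, so d_i = 9.671 cm.
m_obj = -d_i/d_o = -9.671/1.37 = -7.059.
Eyepiece angular magnification (image at near point): M_eye = 1 + D/f_e = 1 + 25/2 = 13.500.
Overall M = m_obj x M_eye = (-7.059)(13.500) = -95.29.

-95.3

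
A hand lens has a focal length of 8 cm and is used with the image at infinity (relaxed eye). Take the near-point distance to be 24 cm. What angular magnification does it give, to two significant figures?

M = D/f = 24/8 = 3.000.

3.0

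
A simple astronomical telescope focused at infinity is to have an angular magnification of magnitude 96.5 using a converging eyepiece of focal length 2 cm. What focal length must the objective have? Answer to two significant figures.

|M| = f_obj/|f_eye|, so f_obj = |M| x |f_eye| = 96.5 x 2 = 193.000 cm.

190 cm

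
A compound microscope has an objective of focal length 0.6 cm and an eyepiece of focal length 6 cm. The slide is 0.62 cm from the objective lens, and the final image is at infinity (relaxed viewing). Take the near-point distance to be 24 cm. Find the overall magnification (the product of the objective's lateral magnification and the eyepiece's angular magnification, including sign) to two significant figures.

-120

Objective: 1/d_i = 1/f_obj - 1/d_o = 1/0.6 - 1/0.62 = 0.05376 cm^-1, so d_i = 18.600 cm.
m_obj = -d_i/d_o = -18.600/0.62 = -30.000.
Eyepiece angular magnification (image at infinity): M_eye = D/f_e = 24/6 = 4.000.
Overall M = m_obj x M_eye = (-30.000)(4.000) = -120.00.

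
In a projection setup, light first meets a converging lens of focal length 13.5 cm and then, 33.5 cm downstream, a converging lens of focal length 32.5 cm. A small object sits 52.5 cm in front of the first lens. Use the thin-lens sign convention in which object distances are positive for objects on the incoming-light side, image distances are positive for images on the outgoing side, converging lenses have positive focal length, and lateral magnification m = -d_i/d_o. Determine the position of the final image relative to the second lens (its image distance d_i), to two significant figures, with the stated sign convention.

-29 cm

First lens: d_i1 = 1/(1/13.5 - 1/52.5) = 18.173 cm.
That image sits 15.327 cm in front of the second lens, so d_o2 = 15.327 cm.
Second lens: d_i2 = 1/(1/32.5 - 1/(15.327)) = -29.006 cm.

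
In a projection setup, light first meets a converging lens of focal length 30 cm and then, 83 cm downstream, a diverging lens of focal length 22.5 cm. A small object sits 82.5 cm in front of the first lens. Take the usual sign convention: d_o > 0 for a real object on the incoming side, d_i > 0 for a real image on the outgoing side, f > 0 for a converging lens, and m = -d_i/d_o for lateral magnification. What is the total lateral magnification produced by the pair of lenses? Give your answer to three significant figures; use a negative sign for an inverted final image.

Lens 1: 1/d_i1 = 1/f_1 - 1/d_o1 = 1/30 - 1/82.5 = 0.02121 cm^-1, so d_i1 = 47.143 cm.
m_1 = -(47.143)/82.5 = -0.5714.
Object distance for lens 2: d_o2 = 83 - 47.143 = 35.857 cm.
Lens 2: 1/d_i2 = 1/f_2 - 1/d_o2 = 1/(-22.5) - 1/(35.857) = -0.07233 cm^-1, so d_i2 = -13.825 cm.
m_2 = -(-13.825)/(35.857) = 0.3856.
Overall magnification: m = m_1 m_2 = -0.2203.

-0.220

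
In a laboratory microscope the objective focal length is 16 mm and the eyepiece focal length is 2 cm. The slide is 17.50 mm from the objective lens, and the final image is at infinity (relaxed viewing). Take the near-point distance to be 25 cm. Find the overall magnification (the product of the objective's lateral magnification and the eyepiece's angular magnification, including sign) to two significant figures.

-130

Convert to cm: f_obj = 16 mm = 1.6 cm; d_o = 17.50 mm = 1.75 cm.
Objective: 1/d_i = 1/f_obj - 1/d_o = 1/1.6 - 1/1.75 = 0.05357 cm^-1, so d_i = 18.667 cm.
m_obj = -d_i/d_o = -18.667/1.75 = -10.667.
Eyepiece angular magnification (image at infinity): M_eye = D/f_e = 25/2 = 12.500.
Overall M = m_obj x M_eye = (-10.667)(12.500) = -133.33.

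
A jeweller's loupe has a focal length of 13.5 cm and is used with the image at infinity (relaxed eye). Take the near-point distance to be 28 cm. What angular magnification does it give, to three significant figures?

M = D/f = 28/13.5 = 2.074.

2.07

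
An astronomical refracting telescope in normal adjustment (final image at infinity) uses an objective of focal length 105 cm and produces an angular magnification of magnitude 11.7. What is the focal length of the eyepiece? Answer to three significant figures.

8.97 cm

|M| = f_obj/f_eye, so f_eye = f_obj/|M| = 105/11.7 = 8.974 cm.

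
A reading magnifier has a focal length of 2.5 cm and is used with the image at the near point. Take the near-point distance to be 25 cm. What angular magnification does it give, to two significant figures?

M = 1 + D/f = 1 + 25/2.5 = 11.000.

11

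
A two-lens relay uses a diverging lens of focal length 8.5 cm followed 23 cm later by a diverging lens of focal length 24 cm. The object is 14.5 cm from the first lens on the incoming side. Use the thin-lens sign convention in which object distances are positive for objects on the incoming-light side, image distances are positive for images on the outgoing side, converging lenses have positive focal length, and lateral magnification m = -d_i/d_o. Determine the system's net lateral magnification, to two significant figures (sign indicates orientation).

0.17

Applying the thin-lens equation to the first lens, 1/(-8.5) = 1/14.5 + 1/d_i1, which gives d_i1 = -5.359 cm.
Its lateral magnification is m_1 = -d_i1/d_o1 = -(-5.359)/14.5 = 0.3696.
The intermediate image is virtual, 5.359 cm to the left of lens 1, so d_o2 = L - d_i1 = 23 - (-5.359) = 28.359 cm.
Applying the thin-lens equation again with f_2 = -24 cm and d_o2 = 28.359 cm gives d_i2 = -12.999 cm.
m_2 = -(-12.999)/(28.359) = 0.4584.
The system's lateral magnification is m_1 m_2 = (0.3696)(0.4584) = 0.1694.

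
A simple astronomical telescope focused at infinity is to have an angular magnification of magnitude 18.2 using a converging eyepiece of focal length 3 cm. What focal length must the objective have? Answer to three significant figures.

|M| = f_obj/|f_eye|, so f_obj = |M| x |f_eye| = 18.2 x 3 = 54.600 cm.

54.6 cm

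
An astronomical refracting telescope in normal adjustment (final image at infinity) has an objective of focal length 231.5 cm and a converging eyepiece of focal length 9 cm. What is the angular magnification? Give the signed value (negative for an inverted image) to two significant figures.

M = -f_obj/f_eye = -231.5/(9) = -25.722.

-26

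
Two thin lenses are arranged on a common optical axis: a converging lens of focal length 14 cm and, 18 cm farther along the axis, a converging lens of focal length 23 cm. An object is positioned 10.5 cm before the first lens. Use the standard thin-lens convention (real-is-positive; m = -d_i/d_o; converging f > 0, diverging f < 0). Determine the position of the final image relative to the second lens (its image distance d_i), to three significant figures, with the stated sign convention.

Lens 1: 1/d_i1 = 1/f_1 - 1/d_o1 = 1/14 - 1/10.5 = -0.02381 cm^-1, so d_i1 = -42.000 cm.
With d_i1 < 0 the first image is virtual and lies on the object side; the object distance for lens 2 is d_o2 = 18 - (-42.000) = 60.000 cm.
Lens 2: 1/d_i2 = 1/f_2 - 1/d_o2 = 1/23 - 1/(60.000) = 0.02681 cm^-1, so d_i2 = 37.297 cm.

37.3 cm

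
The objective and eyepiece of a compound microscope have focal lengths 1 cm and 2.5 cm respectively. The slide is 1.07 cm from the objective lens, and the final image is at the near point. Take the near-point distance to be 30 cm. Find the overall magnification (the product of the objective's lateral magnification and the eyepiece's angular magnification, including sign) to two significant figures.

-190

Objective: 1/d_i = 1/f_obj - 1/d_o = 1/1 - 1/1.07 = 0.06542 cm^-1, so d_i = 15.286 cm.
m_obj = -d_i/d_o = -15.286/1.07 = -14.286.
Eyepiece angular magnification (image at near point): M_eye = 1 + D/f_e = 1 + 30/2.5 = 13.000.
Overall M = m_obj x M_eye = (-14.286)(13.000) = -185.71.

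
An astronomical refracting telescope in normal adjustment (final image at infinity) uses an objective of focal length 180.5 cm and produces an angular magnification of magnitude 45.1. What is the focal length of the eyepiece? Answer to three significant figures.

|M| = f_obj/f_eye, so f_eye = f_obj/|M| = 180.5/45.1 = 4.002 cm.

4.00 cm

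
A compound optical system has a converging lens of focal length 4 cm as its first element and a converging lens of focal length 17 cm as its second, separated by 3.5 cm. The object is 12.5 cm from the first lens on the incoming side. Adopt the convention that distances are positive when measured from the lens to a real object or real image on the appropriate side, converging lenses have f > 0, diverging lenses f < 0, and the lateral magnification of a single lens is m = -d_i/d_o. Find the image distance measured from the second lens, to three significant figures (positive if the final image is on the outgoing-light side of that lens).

First lens: d_i1 = 1/(1/4 - 1/12.5) = 5.882 cm.
Since 5.882 cm > 3.5 cm, the first image lies past the second lens and serves as a virtual object: d_o2 = L - d_i1 = -2.382 cm.
Second lens: d_i2 = 1/(1/17 - 1/(-2.382)) = 2.090 cm.

2.09 cm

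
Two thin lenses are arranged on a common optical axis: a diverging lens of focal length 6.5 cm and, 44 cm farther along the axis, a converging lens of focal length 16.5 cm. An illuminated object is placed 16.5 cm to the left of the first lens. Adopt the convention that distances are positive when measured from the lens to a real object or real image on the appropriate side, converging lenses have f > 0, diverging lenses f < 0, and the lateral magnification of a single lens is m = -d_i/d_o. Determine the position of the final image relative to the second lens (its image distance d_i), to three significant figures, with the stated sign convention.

25.0 cm

Applying the thin-lens equation to the first lens, 1/(-6.5) = 1/16.5 + 1/d_i1, which gives d_i1 = -4.663 cm.
The intermediate image is virtual, 4.663 cm to the left of lens 1, so d_o2 = L - d_i1 = 44 - (-4.663) = 48.663 cm.
Applying the thin-lens equation again with f_2 = 16.5 cm and d_o2 = 48.663 cm gives d_i2 = 24.965 cm.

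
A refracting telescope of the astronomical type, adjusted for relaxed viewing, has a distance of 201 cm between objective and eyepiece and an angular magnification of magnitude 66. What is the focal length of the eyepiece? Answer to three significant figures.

3.00 cm

In normal adjustment the tube length equals f_obj + f_eye and |M| = f_obj/f_eye.
So f_obj = 66 f_eye and 66 f_eye + f_eye = 201 cm, giving f_eye = 201/67 = 3.000 cm and f_obj = 198.000 cm.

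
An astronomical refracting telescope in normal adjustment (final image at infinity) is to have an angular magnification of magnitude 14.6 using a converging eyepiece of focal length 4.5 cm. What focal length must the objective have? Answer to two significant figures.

66 cm

|M| = f_obj/|f_eye|, so f_obj = |M| x |f_eye| = 14.6 x 4.5 = 65.700 cm.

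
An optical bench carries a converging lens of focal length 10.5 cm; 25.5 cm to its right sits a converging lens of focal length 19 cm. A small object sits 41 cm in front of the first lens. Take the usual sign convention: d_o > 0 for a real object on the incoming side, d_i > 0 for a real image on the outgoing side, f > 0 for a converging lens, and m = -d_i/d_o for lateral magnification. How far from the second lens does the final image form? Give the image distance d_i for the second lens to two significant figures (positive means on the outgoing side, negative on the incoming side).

First lens: d_i1 = 1/(1/10.5 - 1/41) = 14.115 cm.
That image sits 11.385 cm in front of the second lens, so d_o2 = 11.385 cm.
Second lens: d_i2 = 1/(1/19 - 1/(11.385)) = -28.408 cm.

-28 cm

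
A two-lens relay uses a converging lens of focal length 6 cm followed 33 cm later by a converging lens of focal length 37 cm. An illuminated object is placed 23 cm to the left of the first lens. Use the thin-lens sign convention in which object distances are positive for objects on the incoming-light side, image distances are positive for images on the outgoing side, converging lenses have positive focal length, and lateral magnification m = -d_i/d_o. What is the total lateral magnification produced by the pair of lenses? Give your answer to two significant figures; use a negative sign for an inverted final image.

-1.1

Lens 1: 1/d_i1 = 1/f_1 - 1/d_o1 = 1/6 - 1/23 = 0.12319 cm^-1, so d_i1 = 8.118 cm.
m_1 = -(8.118)/23 = -0.3529.
Object distance for lens 2: d_o2 = 33 - 8.118 = 24.882 cm.
Lens 2: 1/d_i2 = 1/f_2 - 1/d_o2 = 1/37 - 1/(24.882) = -0.01316 cm^-1, so d_i2 = -75.976 cm.
m_2 = -(-75.976)/(24.882) = 3.0534.
Overall magnification: m = m_1 m_2 = -1.0777.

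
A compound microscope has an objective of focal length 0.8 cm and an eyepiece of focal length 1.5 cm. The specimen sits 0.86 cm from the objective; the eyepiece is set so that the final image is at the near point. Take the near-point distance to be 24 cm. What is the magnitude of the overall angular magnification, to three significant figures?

Objective: 1/d_i = 1/f_obj - 1/d_o = 1/0.8 - 1/0.86 = 0.08721 cm^-1, so d_i = 11.467 cm.
m_obj = -d_i/d_o = -11.467/0.86 = -13.333.
Eyepiece angular magnification (image at near point): M_eye = 1 + D/f_e = 1 + 24/1.5 = 17.000.
Overall M = m_obj x M_eye = (-13.333)(17.000) = -226.67.
|M| = 226.67.

227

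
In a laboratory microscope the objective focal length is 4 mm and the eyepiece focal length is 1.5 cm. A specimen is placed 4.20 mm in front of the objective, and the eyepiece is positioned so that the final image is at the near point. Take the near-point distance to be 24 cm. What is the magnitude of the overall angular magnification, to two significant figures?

Convert to cm: f_obj = 4 mm = 0.4 cm; d_o = 4.20 mm = 0.42 cm.
Objective: 1/d_i = 1/f_obj - 1/d_o = 1/0.4 - 1/0.42 = 0.11905 cm^-1, so d_i = 8.400 cm.
m_obj = -d_i/d_o = -8.400/0.42 = -20.000.
Eyepiece angular magnification (image at near point): M_eye = 1 + D/f_e = 1 + 24/1.5 = 17.000.
Overall M = m_obj x M_eye = (-20.000)(17.000) = -340.00.
|M| = 340.00.

340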